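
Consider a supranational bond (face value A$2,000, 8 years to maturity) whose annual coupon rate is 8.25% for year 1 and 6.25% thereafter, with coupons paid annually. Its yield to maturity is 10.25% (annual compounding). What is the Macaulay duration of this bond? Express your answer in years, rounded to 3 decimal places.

Periodic yield y = 0.1025. Discount each cash flow and weight by its year:
  t   CF        PV=CF/(1+0.1025)^t    t·PV
  1       165.00       149.6599       149.6599
  2       125.00       102.8378       205.6756
  3       125.00        93.2769       279.8308
  4       125.00        84.6049       338.4197
  5       125.00        76.7392       383.6958
  6       125.00        69.6047       417.6281
  7       125.00        63.1335       441.9345
  8     2,125.00       973.4870     7,787.8959
  Σ                  1,613.3438    10,004.7401
Price P = Σ PV = 1,613.3438.
Macaulay duration = Σ(t·PV) / P = 10,004.7401 / 1,613.3438 = 6.20124 years.

6.201 years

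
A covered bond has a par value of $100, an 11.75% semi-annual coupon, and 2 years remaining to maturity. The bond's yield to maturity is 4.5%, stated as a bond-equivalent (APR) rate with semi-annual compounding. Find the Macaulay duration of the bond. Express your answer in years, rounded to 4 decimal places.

1.8506 years

Periodic yield y = 0.0225. Discount each cash flow and weight by its period:
  t   CF        PV=CF/(1+0.0225)^t    t·PV
  1        5.875         5.7457         5.7457
  2        5.875         5.6193        11.2386
  3        5.875         5.4956        16.4869
  4      105.875        96.8590       387.4362
  Σ                    113.7197       420.9074
Price P = Σ PV = 113.7197.
Macaulay duration = Σ(t·PV) / P = 420.9074 / 113.7197 = 3.70127 half-year periods.
In years: 3.70127 / 2 = 1.85064 years.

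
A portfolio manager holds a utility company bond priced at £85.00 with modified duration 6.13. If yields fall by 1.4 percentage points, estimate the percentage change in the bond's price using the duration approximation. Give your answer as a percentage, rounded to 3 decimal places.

Duration approximation: ΔP/P ≈ -D_mod · Δy = -6.13 × (-0.014) = +0.085820.
As a percentage: +8.5820%.

+8.582%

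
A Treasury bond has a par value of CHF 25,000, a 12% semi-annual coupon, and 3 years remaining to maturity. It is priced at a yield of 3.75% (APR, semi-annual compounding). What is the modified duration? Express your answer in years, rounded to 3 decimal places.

Periodic yield y = 0.01875. First find Macaulay duration:
  t   CF        PV=CF/(1+0.01875)^t    t·PV
  1     1,500.00     1,472.3926     1,472.3926
  2     1,500.00     1,445.2934     2,890.5868
  3     1,500.00     1,418.6929     4,256.0787
  4     1,500.00     1,392.5820     5,570.3279
  5     1,500.00     1,366.9516     6,834.7582
  6    26,500.00    23,705.0100   142,230.0602
  Σ                 30,800.9226   163,254.2044
P = 30,800.9226; Macaulay duration = 163,254.2044 / 30,800.9226 = 5.30030 half-year periods = 2.65015 years.
Modified duration = D_Mac / (1 + y) = 2.65015 / 1.01875 = 2.60138 years.

2.601 years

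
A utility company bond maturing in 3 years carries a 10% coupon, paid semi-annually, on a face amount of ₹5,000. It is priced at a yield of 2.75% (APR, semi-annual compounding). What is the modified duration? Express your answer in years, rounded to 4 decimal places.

Periodic yield y = 0.01375. First find Macaulay duration:
  t   CF        PV=CF/(1+0.01375)^t    t·PV
  1       250.00       246.6091       246.6091
  2       250.00       243.2642       486.5285
  3       250.00       239.9647       719.8942
  4       250.00       236.7100       946.8399
  5       250.00       233.4993     1,167.4967
  6     5,250.00     4,836.9779    29,021.8672
  Σ                  6,037.0253    32,589.2356
P = 6,037.0253; Macaulay duration = 32,589.2356 / 6,037.0253 = 5.39823 half-year periods = 2.69911 years.
Modified duration = D_Mac / (1 + y) = 2.69911 / 1.01375 = 2.66250 years.

2.6625 years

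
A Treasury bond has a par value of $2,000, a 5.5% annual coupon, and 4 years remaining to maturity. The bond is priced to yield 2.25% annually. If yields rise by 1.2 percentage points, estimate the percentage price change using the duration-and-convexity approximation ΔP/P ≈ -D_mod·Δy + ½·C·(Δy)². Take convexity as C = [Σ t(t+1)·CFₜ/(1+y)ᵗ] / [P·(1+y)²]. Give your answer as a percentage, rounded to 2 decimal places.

With y = 0.0225:
  t   CF        PV=CF/(1+0.0225)^t    t·PV        t(t+1)·PV
  1       110.00       107.5795       107.5795         215.1589
  2       110.00       105.2122       210.4244         631.2731
  3       110.00       102.8970       308.6910       1,234.7641
  4     2,110.00     1,930.3195     7,721.2778      38,606.3892
  Σ                  2,246.0081     8,347.9727      40,687.5853
P = 2,246.0081; D_Mac = 3.71680 yrs; D_mod = 3.63502 yrs; C = 17.32702.
Duration effect: -3.63502 × (+0.012) = -0.043620
Convexity effect: 0.5 × 17.32702 × (0.012)² = +0.0012475
ΔP/P ≈ -0.043620 + 0.0012475 = -0.042373 = -4.2373%.

-4.24%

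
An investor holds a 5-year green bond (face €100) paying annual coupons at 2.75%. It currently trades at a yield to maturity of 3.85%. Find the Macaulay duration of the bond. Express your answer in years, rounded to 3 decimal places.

Periodic yield y = 0.0385. Discount each cash flow and weight by its year:
  t   CF        PV=CF/(1+0.0385)^t    t·PV
  1         2.75         2.6481         2.6481
  2         2.75         2.5499         5.0998
  3         2.75         2.4553         7.3660
  4         2.75         2.3643         9.4573
  5       102.75        85.0647       425.3235
  Σ                     95.0823       449.8946
Price P = Σ PV = 95.0823.
Macaulay duration = Σ(t·PV) / P = 449.8946 / 95.0823 = 4.73163 years.

4.732 years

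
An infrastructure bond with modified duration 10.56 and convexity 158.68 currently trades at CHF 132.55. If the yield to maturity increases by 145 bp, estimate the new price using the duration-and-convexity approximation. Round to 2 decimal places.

Duration effect: -D_mod·Δy = -10.56 × (+0.0145) = -0.153120
Convexity effect: ½·C·(Δy)² = 0.5 × 158.68 × (0.0145)² = +0.016681235
ΔP/P ≈ -0.153120 + 0.016681235 = -0.136438765
New price ≈ 132.55 × (1 - 0.136438765) = 114.46504169925.

CHF 114.47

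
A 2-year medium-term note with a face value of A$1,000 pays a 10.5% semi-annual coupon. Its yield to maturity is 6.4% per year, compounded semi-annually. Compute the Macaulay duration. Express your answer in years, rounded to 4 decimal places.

Periodic yield y = 0.032. Discount each cash flow and weight by its period:
  t   CF        PV=CF/(1+0.032)^t    t·PV
  1        52.50        50.8721        50.8721
  2        52.50        49.2947        98.5893
  3        52.50        47.7661       143.2984
  4     1,052.50       927.9046     3,711.6183
  Σ                  1,075.8375     4,004.3782
Price P = Σ PV = 1,075.8375.
Macaulay duration = Σ(t·PV) / P = 4,004.3782 / 1,075.8375 = 3.72210 half-year periods.
In years: 3.72210 / 2 = 1.86105 years.

1.8611 years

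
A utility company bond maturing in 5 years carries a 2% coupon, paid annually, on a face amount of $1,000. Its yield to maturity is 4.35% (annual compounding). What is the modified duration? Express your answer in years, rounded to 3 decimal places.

Periodic yield y = 0.0435. First find Macaulay duration:
  t   CF        PV=CF/(1+0.0435)^t    t·PV
  1        20.00        19.1663        19.1663
  2        20.00        18.3673        36.7346
  3        20.00        17.6016        52.8049
  4        20.00        16.8679        67.4715
  5     1,020.00       824.3999     4,121.9993
  Σ                    896.4029     4,298.1764
P = 896.4029; Macaulay duration = 4,298.1764 / 896.4029 = 4.79492 years.
Modified duration = D_Mac / (1 + y) = 4.79492 / 1.0435 = 4.59503 years.

4.595 years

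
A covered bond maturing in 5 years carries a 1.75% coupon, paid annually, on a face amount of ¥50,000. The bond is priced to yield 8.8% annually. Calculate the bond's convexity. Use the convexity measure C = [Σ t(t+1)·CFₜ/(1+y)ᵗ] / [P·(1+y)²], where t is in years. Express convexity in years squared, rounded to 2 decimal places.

23.97

With y = 0.088:
  t   CF        PV=CF/(1+0.088)^t    t·PV        t(t+1)·PV
  1       875.00       804.2279       804.2279       1,608.4559
  2       875.00       739.1801     1,478.3602       4,435.0806
  3       875.00       679.3935     2,038.1804       8,152.7216
  4       875.00       624.4425     2,497.7701      12,488.8505
  5    50,875.00    33,370.2873   166,851.4364   1,001,108.6183
  Σ                 36,217.5313   173,669.9750   1,027,793.7269
P = 36,217.5313.
Convexity = Σ t(t+1)·PV / [P·(1+y)²] = 1,027,793.7269 / (36,217.5313 × 1.183744) = 23.97338.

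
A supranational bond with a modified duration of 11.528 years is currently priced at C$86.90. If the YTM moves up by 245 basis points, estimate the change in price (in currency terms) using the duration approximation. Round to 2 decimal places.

Duration approximation: ΔP/P ≈ -D_mod · Δy = -11.528 × (+0.0245) = -0.282436.
ΔP ≈ 86.90 × (-0.282436) = -24.5436884.

-C$24.54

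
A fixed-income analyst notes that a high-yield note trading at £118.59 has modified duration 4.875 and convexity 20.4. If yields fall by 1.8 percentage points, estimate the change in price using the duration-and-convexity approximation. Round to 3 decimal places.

Duration effect: -D_mod·Δy = -4.875 × (-0.018) = +0.087750
Convexity effect: ½·C·(Δy)² = 0.5 × 20.4 × (-0.018)² = +0.0033048
ΔP/P ≈ +0.087750 + 0.0033048 = +0.0910548
ΔP ≈ 118.59 × (+0.0910548) = +10.798188732.

+£10.798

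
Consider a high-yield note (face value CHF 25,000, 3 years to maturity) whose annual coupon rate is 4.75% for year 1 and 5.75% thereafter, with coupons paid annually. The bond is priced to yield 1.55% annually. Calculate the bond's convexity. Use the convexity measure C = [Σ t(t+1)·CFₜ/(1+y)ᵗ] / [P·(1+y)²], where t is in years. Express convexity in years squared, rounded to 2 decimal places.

10.94

With y = 0.0155:
  t   CF        PV=CF/(1+0.0155)^t    t·PV        t(t+1)·PV
  1     1,187.50     1,169.3747     1,169.3747       2,338.7494
  2     1,437.50     1,393.9526     2,787.9051       8,363.7154
  3    26,437.50    25,245.3038    75,735.9114     302,943.6457
  Σ                 27,808.6311    79,693.1913     313,646.1105
P = 27,808.6311.
Convexity = Σ t(t+1)·PV / [P·(1+y)²] = 313,646.1105 / (27,808.6311 × 1.031240) = 10.93706.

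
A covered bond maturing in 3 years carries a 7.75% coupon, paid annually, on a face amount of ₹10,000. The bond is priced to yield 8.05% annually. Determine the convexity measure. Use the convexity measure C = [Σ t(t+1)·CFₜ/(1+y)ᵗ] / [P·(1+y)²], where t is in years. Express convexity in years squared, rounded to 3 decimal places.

With y = 0.0805:
  t   CF        PV=CF/(1+0.0805)^t    t·PV        t(t+1)·PV
  1       775.00       717.2605       717.2605       1,434.5211
  2       775.00       663.8228     1,327.6456       3,982.9368
  3    10,775.00     8,541.6735    25,625.0204     102,500.0816
  Σ                  9,922.7568    27,669.9265     107,917.5394
P = 9,922.7568.
Convexity = Σ t(t+1)·PV / [P·(1+y)²] = 107,917.5394 / (9,922.7568 × 1.167480) = 9.31559.

9.316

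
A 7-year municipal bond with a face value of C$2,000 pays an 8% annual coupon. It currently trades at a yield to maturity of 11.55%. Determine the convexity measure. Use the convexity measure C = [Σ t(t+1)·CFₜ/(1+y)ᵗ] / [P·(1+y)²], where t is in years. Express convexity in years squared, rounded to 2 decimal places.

With y = 0.1155:
  t   CF        PV=CF/(1+0.1155)^t    t·PV        t(t+1)·PV
  1       160.00       143.4334       143.4334         286.8669
  2       160.00       128.5822       257.1644         771.4932
  3       160.00       115.2687       345.8060       1,383.2240
  4       160.00       103.3336       413.3345       2,066.6726
  5       160.00        92.6344       463.1718       2,779.0308
  6       160.00        83.0429       498.2574       3,487.8020
  7     2,160.00     1,005.0015     7,035.0108      56,280.0864
  Σ                  1,671.2967     9,156.1784      67,055.1759
P = 1,671.2967.
Convexity = Σ t(t+1)·PV / [P·(1+y)²] = 67,055.1759 / (1,671.2967 × 1.244340) = 32.24331.

32.24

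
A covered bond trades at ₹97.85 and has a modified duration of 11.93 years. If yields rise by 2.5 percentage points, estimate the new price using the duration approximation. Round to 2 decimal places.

Duration approximation: ΔP/P ≈ -D_mod · Δy = -11.93 × (+0.025) = -0.298250.
New price ≈ 97.85 × (1 - 0.298250) = 68.6662375.

₹68.67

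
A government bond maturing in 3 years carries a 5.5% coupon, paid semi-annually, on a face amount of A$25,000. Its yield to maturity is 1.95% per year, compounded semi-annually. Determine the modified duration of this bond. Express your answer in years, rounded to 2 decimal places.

2.79 years

Periodic yield y = 0.00975. First find Macaulay duration:
  t   CF        PV=CF/(1+0.00975)^t    t·PV
  1       687.50       680.8616       680.8616
  2       687.50       674.2873     1,348.5746
  3       687.50       667.7765     2,003.3294
  4       687.50       661.3285     2,645.3141
  5       687.50       654.9428     3,274.7142
  6    25,687.50    24,234.7569   145,408.5416
  Σ                 27,573.9537   155,361.3355
P = 27,573.9537; Macaulay duration = 155,361.3355 / 27,573.9537 = 5.63435 half-year periods = 2.81718 years.
Modified duration = D_Mac / (1 + y) = 2.81718 / 1.00975 = 2.78997 years.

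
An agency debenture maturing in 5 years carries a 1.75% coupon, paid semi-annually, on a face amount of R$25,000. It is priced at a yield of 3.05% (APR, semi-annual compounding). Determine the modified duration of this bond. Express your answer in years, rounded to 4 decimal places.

Periodic yield y = 0.01525. First find Macaulay duration:
  t   CF        PV=CF/(1+0.01525)^t    t·PV
  1       218.75       215.4642       215.4642
  2       218.75       212.2277       424.4554
  3       218.75       209.0398       627.1195
  4       218.75       205.8999       823.5995
  5       218.75       202.8071     1,014.0353
  6       218.75       199.7607     1,198.5643
  7       218.75       196.7601     1,377.3208
  8       218.75       193.8046     1,550.4368
  9       218.75       190.8935     1,718.0413
  10   25,218.75    21,676.7203   216,767.2035
  Σ                 23,503.3779   225,716.2405
P = 23,503.3779; Macaulay duration = 225,716.2405 / 23,503.3779 = 9.60357 half-year periods = 4.80178 years.
Modified duration = D_Mac / (1 + y) = 4.80178 / 1.01525 = 4.72966 years.

4.7297 years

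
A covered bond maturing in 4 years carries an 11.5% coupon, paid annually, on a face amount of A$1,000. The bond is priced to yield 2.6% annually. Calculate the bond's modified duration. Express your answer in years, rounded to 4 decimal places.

Periodic yield y = 0.026. First find Macaulay duration:
  t   CF        PV=CF/(1+0.026)^t    t·PV
  1       115.00       112.0858       112.0858
  2       115.00       109.2454       218.4908
  3       115.00       106.4770       319.4310
  4     1,115.00     1,006.2026     4,024.8103
  Σ                  1,334.0107     4,674.8178
P = 1,334.0107; Macaulay duration = 4,674.8178 / 1,334.0107 = 3.50433 years.
Modified duration = D_Mac / (1 + y) = 3.50433 / 1.026 = 3.41553 years.

3.4155 years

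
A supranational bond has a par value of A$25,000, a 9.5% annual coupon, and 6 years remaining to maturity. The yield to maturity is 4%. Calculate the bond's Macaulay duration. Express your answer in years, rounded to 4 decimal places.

Periodic yield y = 0.04. Discount each cash flow and weight by its year:
  t   CF        PV=CF/(1+0.04)^t    t·PV
  1     2,375.00     2,283.6538     2,283.6538
  2     2,375.00     2,195.8210     4,391.6420
  3     2,375.00     2,111.3664     6,334.0991
  4     2,375.00     2,030.1600     8,120.6398
  5     2,375.00     1,952.0769     9,760.3844
  6    27,375.00    21,634.8601   129,809.1609
  Σ                 32,207.9382   160,699.5800
Price P = Σ PV = 32,207.9382.
Macaulay duration = Σ(t·PV) / P = 160,699.5800 / 32,207.9382 = 4.98944 years.

4.9894 years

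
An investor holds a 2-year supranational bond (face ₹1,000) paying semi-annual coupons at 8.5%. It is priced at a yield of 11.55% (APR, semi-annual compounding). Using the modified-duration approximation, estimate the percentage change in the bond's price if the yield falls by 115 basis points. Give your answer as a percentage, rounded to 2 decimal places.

+2.04%

Periodic yield y = 0.05775. Modified duration first:
  t   CF        PV=CF/(1+0.05775)^t    t·PV
  1        42.50        40.1796        40.1796
  2        42.50        37.9859        75.9719
  3        42.50        35.9120       107.7361
  4     1,042.50       832.8062     3,331.2246
  Σ                    946.8837     3,555.1122
P = 946.8837; D_Mac = 3.75454 half-year periods = 1.87727 yrs; D_mod = 1.87727/(1+0.05775) = 1.77478 yrs.
ΔP/P ≈ -D_mod · Δy = -1.77478 × (-0.0115) = +0.020410 = +2.0410%.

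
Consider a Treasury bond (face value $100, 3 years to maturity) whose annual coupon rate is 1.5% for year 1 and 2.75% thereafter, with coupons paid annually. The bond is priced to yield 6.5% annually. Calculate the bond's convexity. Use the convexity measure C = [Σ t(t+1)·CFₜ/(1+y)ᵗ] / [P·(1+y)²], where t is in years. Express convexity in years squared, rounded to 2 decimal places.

10.30

With y = 0.065:
  t   CF        PV=CF/(1+0.065)^t    t·PV        t(t+1)·PV
  1         1.50         1.4085         1.4085           2.8169
  2         2.75         2.4246         4.8491          14.5474
  3       102.75        85.0615       255.1845       1,020.7379
  Σ                     88.8945       261.4421       1,038.1022
P = 88.8945.
Convexity = Σ t(t+1)·PV / [P·(1+y)²] = 1,038.1022 / (88.8945 × 1.134225) = 10.29594.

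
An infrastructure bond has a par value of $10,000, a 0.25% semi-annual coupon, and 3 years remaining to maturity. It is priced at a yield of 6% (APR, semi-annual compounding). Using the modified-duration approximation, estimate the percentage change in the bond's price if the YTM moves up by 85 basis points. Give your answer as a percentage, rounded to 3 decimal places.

Periodic yield y = 0.03. Modified duration first:
  t   CF        PV=CF/(1+0.03)^t    t·PV
  1        12.50        12.1359        12.1359
  2        12.50        11.7824        23.5649
  3        12.50        11.4393        34.3178
  4        12.50        11.1061        44.4244
  5        12.50        10.7826        53.9130
  6    10,012.50     8,385.3111    50,311.8667
  Σ                  8,442.5575    50,480.2228
P = 8,442.5575; D_Mac = 5.97926 half-year periods = 2.98963 yrs; D_mod = 2.98963/(1+0.03) = 2.90255 yrs.
ΔP/P ≈ -D_mod · Δy = -2.90255 × (+0.0085) = -0.024672 = -2.4672%.

-2.467%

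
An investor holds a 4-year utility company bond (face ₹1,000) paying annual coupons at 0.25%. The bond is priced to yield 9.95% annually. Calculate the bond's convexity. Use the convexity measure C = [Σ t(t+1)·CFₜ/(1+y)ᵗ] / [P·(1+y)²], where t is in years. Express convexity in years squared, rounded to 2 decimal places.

With y = 0.0995:
  t   CF        PV=CF/(1+0.0995)^t    t·PV        t(t+1)·PV
  1         2.50         2.2738         2.2738           4.5475
  2         2.50         2.0680         4.1360          12.4080
  3         2.50         1.8809         5.6426          22.5702
  4     1,002.50       685.9674     2,743.8694      13,719.3470
  Σ                    692.1900     2,755.9217      13,758.8727
P = 692.1900.
Convexity = Σ t(t+1)·PV / [P·(1+y)²] = 13,758.8727 / (692.1900 × 1.208900) = 16.44247.

16.44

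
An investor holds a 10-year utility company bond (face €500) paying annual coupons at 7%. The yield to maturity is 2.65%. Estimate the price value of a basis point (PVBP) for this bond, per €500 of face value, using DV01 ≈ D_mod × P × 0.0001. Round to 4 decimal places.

Periodic yield y = 0.0265.
  t   CF        PV=CF/(1+0.0265)^t    t·PV
  1        35.00        34.0964        34.0964
  2        35.00        33.2162        66.4324
  3        35.00        32.3587        97.0761
  4        35.00        31.5233       126.0934
  5        35.00        30.7095       153.5477
  6        35.00        29.9167       179.5005
  7        35.00        29.1444       204.0109
  8        35.00        28.3920       227.1362
  9        35.00        27.6591       248.9316
  10      535.00       411.8739     4,118.7387
  Σ                    688.8904     5,455.5640
P = 688.8904; D_Mac = 7.91935 yrs; D_mod = 7.71491 yrs.
DV01 ≈ 7.71491 × 688.8904 × 0.0001 = 0.531472.

€0.5315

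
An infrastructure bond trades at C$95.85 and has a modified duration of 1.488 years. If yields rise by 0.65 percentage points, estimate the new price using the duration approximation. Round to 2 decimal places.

C$94.92

Duration approximation: ΔP/P ≈ -D_mod · Δy = -1.488 × (+0.0065) = -0.009672.
New price ≈ 95.85 × (1 - 0.009672) = 94.9229388.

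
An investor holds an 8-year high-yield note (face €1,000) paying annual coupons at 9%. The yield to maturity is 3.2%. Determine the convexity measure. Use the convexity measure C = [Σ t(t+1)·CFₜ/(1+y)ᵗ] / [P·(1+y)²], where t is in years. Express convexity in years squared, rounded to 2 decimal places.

49.32

With y = 0.032:
  t   CF        PV=CF/(1+0.032)^t    t·PV        t(t+1)·PV
  1        90.00        87.2093        87.2093         174.4186
  2        90.00        84.5051       169.0103         507.0308
  3        90.00        81.8848       245.6545         982.6179
  4        90.00        79.3458       317.3830       1,586.9152
  5        90.00        76.8854       384.4271       2,306.5628
  6        90.00        74.5014       447.0083       3,129.0580
  7        90.00        72.1913       505.3388       4,042.7106
  8     1,090.00       847.2058     6,777.6464      60,998.8175
  Σ                  1,403.7289     8,933.6777      73,728.1314
P = 1,403.7289.
Convexity = Σ t(t+1)·PV / [P·(1+y)²] = 73,728.1314 / (1,403.7289 × 1.065024) = 49.31631.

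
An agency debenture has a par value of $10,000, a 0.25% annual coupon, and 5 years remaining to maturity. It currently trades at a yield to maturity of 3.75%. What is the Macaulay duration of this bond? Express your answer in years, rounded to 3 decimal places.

Periodic yield y = 0.0375. Discount each cash flow and weight by its year:
  t   CF        PV=CF/(1+0.0375)^t    t·PV
  1        25.00        24.0964        24.0964
  2        25.00        23.2254        46.4509
  3        25.00        22.3860        67.1579
  4        25.00        21.5768        86.3073
  5    10,025.00     8,339.5738    41,697.8688
  Σ                  8,430.8584    41,921.8813
Price P = Σ PV = 8,430.8584.
Macaulay duration = Σ(t·PV) / P = 41,921.8813 / 8,430.8584 = 4.97243 years.

4.972 years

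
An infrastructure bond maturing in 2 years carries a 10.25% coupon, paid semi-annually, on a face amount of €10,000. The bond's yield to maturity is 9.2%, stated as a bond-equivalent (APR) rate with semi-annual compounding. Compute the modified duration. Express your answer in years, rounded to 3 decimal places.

1.778 years

Periodic yield y = 0.046. First find Macaulay duration:
  t   CF        PV=CF/(1+0.046)^t    t·PV
  1       512.50       489.9618       489.9618
  2       512.50       468.4147       936.8294
  3       512.50       447.8152     1,343.4456
  4    10,512.50     8,781.7136    35,126.8545
  Σ                 10,187.9053    37,897.0912
P = 10,187.9053; Macaulay duration = 37,897.0912 / 10,187.9053 = 3.71981 half-year periods = 1.85991 years.
Modified duration = D_Mac / (1 + y) = 1.85991 / 1.046 = 1.77811 years.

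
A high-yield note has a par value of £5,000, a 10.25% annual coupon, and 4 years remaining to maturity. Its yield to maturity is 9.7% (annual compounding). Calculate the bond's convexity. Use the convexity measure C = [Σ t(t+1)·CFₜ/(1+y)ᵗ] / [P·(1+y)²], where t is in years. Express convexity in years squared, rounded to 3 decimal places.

With y = 0.097:
  t   CF        PV=CF/(1+0.097)^t    t·PV        t(t+1)·PV
  1       512.50       467.1832       467.1832         934.3665
  2       512.50       425.8735       851.7470       2,555.2410
  3       512.50       388.2165     1,164.6495       4,658.5980
  4     5,512.50     3,806.4672    15,225.8688      76,129.3441
  Σ                  5,087.7404    17,709.4485      84,277.5495
P = 5,087.7404.
Convexity = Σ t(t+1)·PV / [P·(1+y)²] = 84,277.5495 / (5,087.7404 × 1.203409) = 13.76492.

13.765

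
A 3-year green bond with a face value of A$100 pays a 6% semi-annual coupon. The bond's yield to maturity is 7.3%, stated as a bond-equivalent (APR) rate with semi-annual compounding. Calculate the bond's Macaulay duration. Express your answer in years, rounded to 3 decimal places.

2.785 years

Periodic yield y = 0.0365. Discount each cash flow and weight by its period:
  t   CF        PV=CF/(1+0.0365)^t    t·PV
  1         3.00         2.8944         2.8944
  2         3.00         2.7924         5.5849
  3         3.00         2.6941         8.0823
  4         3.00         2.5992        10.3969
  5         3.00         2.5077        12.5385
  6       103.00        83.0656       498.3938
  Σ                     96.5534       537.8907
Price P = Σ PV = 96.5534.
Macaulay duration = Σ(t·PV) / P = 537.8907 / 96.5534 = 5.57091 half-year periods.
In years: 5.57091 / 2 = 2.78546 years.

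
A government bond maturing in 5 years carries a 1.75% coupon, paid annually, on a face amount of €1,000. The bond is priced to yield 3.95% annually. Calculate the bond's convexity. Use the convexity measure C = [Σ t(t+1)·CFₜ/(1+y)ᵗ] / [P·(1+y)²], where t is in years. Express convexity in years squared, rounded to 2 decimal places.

26.44

With y = 0.0395:
  t   CF        PV=CF/(1+0.0395)^t    t·PV        t(t+1)·PV
  1        17.50        16.8350        16.8350          33.6700
  2        17.50        16.1953        32.3906          97.1718
  3        17.50        15.5799        46.7397         186.9588
  4        17.50        14.9879        59.9515         299.7575
  5     1,017.50       838.3241     4,191.6205      25,149.7229
  Σ                    901.9222     4,347.5373      25,767.2810
P = 901.9222.
Convexity = Σ t(t+1)·PV / [P·(1+y)²] = 25,767.2810 / (901.9222 × 1.080560) = 26.43934.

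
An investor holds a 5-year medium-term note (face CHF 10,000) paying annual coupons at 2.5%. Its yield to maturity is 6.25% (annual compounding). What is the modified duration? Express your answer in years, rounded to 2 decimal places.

Periodic yield y = 0.0625. First find Macaulay duration:
  t   CF        PV=CF/(1+0.0625)^t    t·PV
  1       250.00       235.2941       235.2941
  2       250.00       221.4533       442.9066
  3       250.00       208.4266       625.2799
  4       250.00       196.1662       784.6649
  5    10,250.00     7,569.7088    37,848.5439
  Σ                  8,431.0490    39,936.6894
P = 8,431.0490; Macaulay duration = 39,936.6894 / 8,431.0490 = 4.73686 years.
Modified duration = D_Mac / (1 + y) = 4.73686 / 1.0625 = 4.45822 years.

4.46 years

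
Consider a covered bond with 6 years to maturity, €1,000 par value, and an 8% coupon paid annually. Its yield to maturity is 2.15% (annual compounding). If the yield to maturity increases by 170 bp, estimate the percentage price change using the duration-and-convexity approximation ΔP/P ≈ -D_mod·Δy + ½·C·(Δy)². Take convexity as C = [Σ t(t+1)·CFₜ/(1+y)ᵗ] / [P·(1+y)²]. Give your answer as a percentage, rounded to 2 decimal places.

-8.08%

With y = 0.0215:
  t   CF        PV=CF/(1+0.0215)^t    t·PV        t(t+1)·PV
  1        80.00        78.3162        78.3162         156.6324
  2        80.00        76.6678       153.3357         460.0071
  3        80.00        75.0542       225.1625         900.6501
  4        80.00        73.4745       293.8979       1,469.4895
  5        80.00        71.9280       359.6401       2,157.8407
  6     1,080.00       950.5906     5,703.5438      39,924.8065
  Σ                  1,326.0314     6,813.8962      45,069.4264
P = 1,326.0314; D_Mac = 5.13856 yrs; D_mod = 5.03041 yrs; C = 32.57253.
Duration effect: -5.03041 × (+0.017) = -0.085517
Convexity effect: 0.5 × 32.57253 × (0.017)² = +0.0047067
ΔP/P ≈ -0.085517 + 0.0047067 = -0.080810 = -8.0810%.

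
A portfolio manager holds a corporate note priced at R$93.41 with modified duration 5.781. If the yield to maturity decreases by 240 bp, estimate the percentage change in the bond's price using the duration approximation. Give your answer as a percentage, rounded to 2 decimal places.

Duration approximation: ΔP/P ≈ -D_mod · Δy = -5.781 × (-0.024) = +0.138744.
As a percentage: +13.8744%.

+13.87%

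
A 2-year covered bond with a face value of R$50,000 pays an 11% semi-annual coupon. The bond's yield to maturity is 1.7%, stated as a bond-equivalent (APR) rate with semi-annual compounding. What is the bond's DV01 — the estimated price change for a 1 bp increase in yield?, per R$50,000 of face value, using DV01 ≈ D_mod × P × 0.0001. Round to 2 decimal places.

R$10.91

Periodic yield y = 0.0085.
  t   CF        PV=CF/(1+0.0085)^t    t·PV
  1     2,750.00     2,726.8220     2,726.8220
  2     2,750.00     2,703.8394     5,407.6788
  3     2,750.00     2,681.0504     8,043.1513
  4    52,750.00    50,993.9735   203,975.8939
  Σ                 59,105.6853   220,153.5460
P = 59,105.6853; D_Mac = 3.72474 half-year periods = 1.86237 yrs; D_mod = 1.84668 yrs.
DV01 ≈ 1.84668 × 59,105.6853 × 0.0001 = 10.914901.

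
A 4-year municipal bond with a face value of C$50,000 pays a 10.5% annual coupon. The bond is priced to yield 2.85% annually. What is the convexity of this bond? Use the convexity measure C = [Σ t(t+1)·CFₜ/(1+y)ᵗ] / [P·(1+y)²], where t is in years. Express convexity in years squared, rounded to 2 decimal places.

With y = 0.0285:
  t   CF        PV=CF/(1+0.0285)^t    t·PV        t(t+1)·PV
  1     5,250.00     5,104.5211     5,104.5211      10,209.0423
  2     5,250.00     4,963.0736     9,926.1471      29,778.4413
  3     5,250.00     4,825.5455    14,476.6365      57,906.5461
  4    55,250.00    49,375.9083   197,503.6334     987,518.1669
  Σ                 64,269.0485   227,010.9382   1,085,412.1966
P = 64,269.0485.
Convexity = Σ t(t+1)·PV / [P·(1+y)²] = 1,085,412.1966 / (64,269.0485 × 1.057812) = 15.96556.

15.97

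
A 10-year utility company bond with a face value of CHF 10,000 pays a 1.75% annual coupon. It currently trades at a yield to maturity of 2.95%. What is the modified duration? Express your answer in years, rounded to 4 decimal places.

8.9457 years

Periodic yield y = 0.0295. First find Macaulay duration:
  t   CF        PV=CF/(1+0.0295)^t    t·PV
  1       175.00       169.9854       169.9854
  2       175.00       165.1146       330.2291
  3       175.00       160.3832       481.1497
  4       175.00       155.7875       623.1501
  5       175.00       151.3235       756.6174
  6       175.00       146.9873       881.9241
  7       175.00       142.7755       999.4283
  8       175.00       138.6843     1,109.4743
  9       175.00       134.7103     1,212.3929
  10   10,175.00     7,608.0071    76,080.0708
  Σ                  8,973.7587    82,644.4221
P = 8,973.7587; Macaulay duration = 82,644.4221 / 8,973.7587 = 9.20957 years.
Modified duration = D_Mac / (1 + y) = 9.20957 / 1.0295 = 8.94567 years.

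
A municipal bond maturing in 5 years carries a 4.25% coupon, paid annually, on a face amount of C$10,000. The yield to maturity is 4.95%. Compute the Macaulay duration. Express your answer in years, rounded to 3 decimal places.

4.602 years

Periodic yield y = 0.0495. Discount each cash flow and weight by its year:
  t   CF        PV=CF/(1+0.0495)^t    t·PV
  1       425.00       404.9547       404.9547
  2       425.00       385.8549       771.7098
  3       425.00       367.6560     1,102.9679
  4       425.00       350.3153     1,401.2614
  5    10,425.00     8,187.7363    40,938.6817
  Σ                  9,696.5173    44,619.5755
Price P = Σ PV = 9,696.5173.
Macaulay duration = Σ(t·PV) / P = 44,619.5755 / 9,696.5173 = 4.60161 years.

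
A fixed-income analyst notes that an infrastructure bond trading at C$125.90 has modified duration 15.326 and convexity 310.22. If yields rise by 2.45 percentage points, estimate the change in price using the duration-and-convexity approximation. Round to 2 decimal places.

Duration effect: -D_mod·Δy = -15.326 × (+0.0245) = -0.375487
Convexity effect: ½·C·(Δy)² = 0.5 × 310.22 × (0.0245)² = +0.0931047775
ΔP/P ≈ -0.375487 + 0.0931047775 = -0.2823822225
ΔP ≈ 125.90 × (-0.2823822225) = -35.55192181275.

-C$35.55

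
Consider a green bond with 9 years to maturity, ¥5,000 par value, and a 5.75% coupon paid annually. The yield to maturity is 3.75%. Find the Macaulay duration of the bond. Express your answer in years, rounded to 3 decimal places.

7.404 years

Periodic yield y = 0.0375. Discount each cash flow and weight by its year:
  t   CF        PV=CF/(1+0.0375)^t    t·PV
  1       287.50       277.1084       277.1084
  2       287.50       267.0925       534.1849
  3       287.50       257.4385       772.3156
  4       287.50       248.1335       992.5341
  5       287.50       239.1648     1,195.8242
  6       287.50       230.5203     1,383.1219
  7       287.50       222.1883     1,555.3178
  8       287.50       214.1574     1,713.2589
  9     5,287.50     3,796.2730    34,166.4567
  Σ                  5,752.0767    42,590.1225
Price P = Σ PV = 5,752.0767.
Macaulay duration = Σ(t·PV) / P = 42,590.1225 / 5,752.0767 = 7.40430 years.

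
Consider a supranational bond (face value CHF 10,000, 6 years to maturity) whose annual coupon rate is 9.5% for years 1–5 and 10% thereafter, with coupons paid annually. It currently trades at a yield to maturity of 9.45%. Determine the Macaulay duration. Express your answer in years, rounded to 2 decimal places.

4.84 years

Periodic yield y = 0.0945. Discount each cash flow and weight by its year:
  t   CF        PV=CF/(1+0.0945)^t    t·PV
  1       950.00       867.9762       867.9762
  2       950.00       793.0345     1,586.0690
  3       950.00       724.5633     2,173.6898
  4       950.00       662.0039     2,648.0156
  5       950.00       604.8459     3,024.2297
  6    11,000.00     6,398.7934    38,392.7605
  Σ                 10,051.2173    48,692.7408
Price P = Σ PV = 10,051.2173.
Macaulay duration = Σ(t·PV) / P = 48,692.7408 / 10,051.2173 = 4.84446 years.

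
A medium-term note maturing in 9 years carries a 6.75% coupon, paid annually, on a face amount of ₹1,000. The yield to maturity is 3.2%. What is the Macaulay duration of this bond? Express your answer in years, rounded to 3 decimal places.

7.279 years

Periodic yield y = 0.032. Discount each cash flow and weight by its year:
  t   CF        PV=CF/(1+0.032)^t    t·PV
  1        67.50        65.4070        65.4070
  2        67.50        63.3789       126.7577
  3        67.50        61.4136       184.2409
  4        67.50        59.5093       238.0373
  5        67.50        57.6641       288.3203
  6        67.50        55.8760       335.2562
  7        67.50        54.1434       379.0041
  8        67.50        52.4646       419.7166
  9     1,067.50       803.9899     7,235.9094
  Σ                  1,273.8468     9,272.6495
Price P = Σ PV = 1,273.8468.
Macaulay duration = Σ(t·PV) / P = 9,272.6495 / 1,273.8468 = 7.27925 years.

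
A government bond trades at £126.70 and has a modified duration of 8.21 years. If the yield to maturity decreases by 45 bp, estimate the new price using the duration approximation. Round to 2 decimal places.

£131.38

Duration approximation: ΔP/P ≈ -D_mod · Δy = -8.21 × (-0.0045) = +0.036945.
New price ≈ 126.70 × (1 + 0.036945) = 131.3809315.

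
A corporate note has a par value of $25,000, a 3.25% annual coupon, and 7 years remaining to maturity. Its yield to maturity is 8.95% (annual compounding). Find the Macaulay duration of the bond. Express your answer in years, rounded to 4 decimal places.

Periodic yield y = 0.0895. Discount each cash flow and weight by its year:
  t   CF        PV=CF/(1+0.0895)^t    t·PV
  1       812.50       745.7549       745.7549
  2       812.50       684.4928     1,368.9857
  3       812.50       628.2633     1,884.7898
  4       812.50       576.6528     2,306.6113
  5       812.50       529.2821     2,646.4104
  6       812.50       485.8027     2,914.8165
  7    25,812.50    14,165.7452    99,160.2166
  Σ                 17,815.9939   111,027.5853
Price P = Σ PV = 17,815.9939.
Macaulay duration = Σ(t·PV) / P = 111,027.5853 / 17,815.9939 = 6.23191 years.

6.2319 years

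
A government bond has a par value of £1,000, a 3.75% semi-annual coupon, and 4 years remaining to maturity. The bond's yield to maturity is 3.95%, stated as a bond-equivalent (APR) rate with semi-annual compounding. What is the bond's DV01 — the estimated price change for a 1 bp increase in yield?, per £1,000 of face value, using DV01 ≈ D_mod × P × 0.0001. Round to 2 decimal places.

Periodic yield y = 0.01975.
  t   CF        PV=CF/(1+0.01975)^t    t·PV
  1        18.75        18.3869        18.3869
  2        18.75        18.0308        36.0615
  3        18.75        17.6815        53.0446
  4        18.75        17.3391        69.3564
  5        18.75        17.0033        85.0164
  6        18.75        16.6740       100.0438
  7        18.75        16.3510       114.4573
  8     1,018.75       871.2001     6,969.6007
  Σ                    992.6666     7,445.9675
P = 992.6666; D_Mac = 7.50098 half-year periods = 3.75049 yrs; D_mod = 3.67785 yrs.
DV01 ≈ 3.67785 × 992.6666 × 0.0001 = 0.365088.

£0.37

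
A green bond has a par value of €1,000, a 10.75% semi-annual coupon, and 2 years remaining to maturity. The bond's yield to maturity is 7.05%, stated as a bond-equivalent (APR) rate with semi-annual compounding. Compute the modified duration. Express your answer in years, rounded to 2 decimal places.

Periodic yield y = 0.03525. First find Macaulay duration:
  t   CF        PV=CF/(1+0.03525)^t    t·PV
  1        53.75        51.9198        51.9198
  2        53.75        50.1520       100.3039
  3        53.75        48.4443       145.3329
  4     1,053.75       917.3956     3,669.5822
  Σ                  1,067.9117     3,967.1389
P = 1,067.9117; Macaulay duration = 3,967.1389 / 1,067.9117 = 3.71486 half-year periods = 1.85743 years.
Modified duration = D_Mac / (1 + y) = 1.85743 / 1.03525 = 1.79418 years.

1.79 years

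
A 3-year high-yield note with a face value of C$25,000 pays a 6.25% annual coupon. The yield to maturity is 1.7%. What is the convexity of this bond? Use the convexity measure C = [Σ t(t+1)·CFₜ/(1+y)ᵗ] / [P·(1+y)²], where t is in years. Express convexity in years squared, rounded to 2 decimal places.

10.77

With y = 0.017:
  t   CF        PV=CF/(1+0.017)^t    t·PV        t(t+1)·PV
  1     1,562.50     1,536.3815     1,536.3815       3,072.7630
  2     1,562.50     1,510.6996     3,021.3992       9,064.1977
  3    26,562.50    25,252.5994    75,757.7981     303,031.1924
  Σ                 28,299.6805    80,315.5788     315,168.1531
P = 28,299.6805.
Convexity = Σ t(t+1)·PV / [P·(1+y)²] = 315,168.1531 / (28,299.6805 × 1.034289) = 10.76760.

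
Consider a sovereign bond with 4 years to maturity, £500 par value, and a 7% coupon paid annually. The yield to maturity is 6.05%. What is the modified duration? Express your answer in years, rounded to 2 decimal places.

3.42 years

Periodic yield y = 0.0605. First find Macaulay duration:
  t   CF        PV=CF/(1+0.0605)^t    t·PV
  1        35.00        33.0033        33.0033
  2        35.00        31.1205        62.2410
  3        35.00        29.3451        88.0354
  4       535.00       422.9715     1,691.8859
  Σ                    516.4404     1,875.1656
P = 516.4404; Macaulay duration = 1,875.1656 / 516.4404 = 3.63094 years.
Modified duration = D_Mac / (1 + y) = 3.63094 / 1.0605 = 3.42380 years.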